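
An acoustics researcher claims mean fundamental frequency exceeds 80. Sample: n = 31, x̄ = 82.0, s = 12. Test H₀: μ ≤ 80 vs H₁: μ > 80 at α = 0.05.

t = (82.0 - 80)/(12/√31) = 0.928, df = 30. Critical t = 1.697. Fail to reject H₀.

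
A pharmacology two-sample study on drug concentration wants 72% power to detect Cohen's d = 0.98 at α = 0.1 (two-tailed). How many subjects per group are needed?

z_{α/2} = 1.645, z_β = Φ⁻¹(0.72) = 0.583. For large effect (d = 0.98): n per group = 2(z_{α/2} + z_β)²/d² = 2(1.645 + 0.583)²/0.98² = 10.3 → 11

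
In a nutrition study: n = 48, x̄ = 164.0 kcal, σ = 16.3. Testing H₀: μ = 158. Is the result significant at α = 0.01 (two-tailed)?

z = (164.0 - 158)/(16.3/√48) = 2.55. Since |z| ≤ 2.576, not significant at α = 0.01.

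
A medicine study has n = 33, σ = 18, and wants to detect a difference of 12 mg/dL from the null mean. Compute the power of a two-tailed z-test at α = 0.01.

SE = σ/√n = 18/√33 = 3.133. Non-centrality λ = d/SE = 12/3.133 = 3.83. Power ≈ Φ(λ - z_{α/2}) = Φ(3.83 - 2.576) = Φ(1.254) = 0.895.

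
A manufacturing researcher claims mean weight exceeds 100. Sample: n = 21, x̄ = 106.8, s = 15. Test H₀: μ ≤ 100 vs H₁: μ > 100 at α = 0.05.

t = (106.8 - 100)/(15/√21) = 2.077, df = 20. Critical t = 1.725. Reject H₀.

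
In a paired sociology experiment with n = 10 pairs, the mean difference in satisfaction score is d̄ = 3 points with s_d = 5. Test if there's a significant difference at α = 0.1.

t = d̄/(s_d/√n) = 3/(5/√10) = 1.897. df = 9, critical t = ±1.833. Reject H₀.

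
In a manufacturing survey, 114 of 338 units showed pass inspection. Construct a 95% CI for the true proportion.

p̂ = 0.337. CI = p̂ ± z*√(p̂(1-p̂)/n) = (0.287, 0.388)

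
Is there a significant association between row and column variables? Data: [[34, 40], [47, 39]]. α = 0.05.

χ² = 1.206. df = 1, critical = 3.841. Fail to reject H₀. No evidence of dependence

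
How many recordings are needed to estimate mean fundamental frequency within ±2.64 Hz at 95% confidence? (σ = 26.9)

n = (z*σ/E)² = (1.96×26.9/2.64)² = 398.8 → n = 399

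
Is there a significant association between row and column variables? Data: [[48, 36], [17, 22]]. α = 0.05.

χ² = 1.963. df = 1, critical = 3.841. Fail to reject H₀. No evidence of dependence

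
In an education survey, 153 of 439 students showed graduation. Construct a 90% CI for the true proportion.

p̂ = 0.349. CI = p̂ ± z*√(p̂(1-p̂)/n) = (0.311, 0.386)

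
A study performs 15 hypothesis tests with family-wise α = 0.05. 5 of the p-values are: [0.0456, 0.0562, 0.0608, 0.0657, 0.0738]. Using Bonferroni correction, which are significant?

Bonferroni α = 0.05/15 = 0.00333. None of the given p-values are significant.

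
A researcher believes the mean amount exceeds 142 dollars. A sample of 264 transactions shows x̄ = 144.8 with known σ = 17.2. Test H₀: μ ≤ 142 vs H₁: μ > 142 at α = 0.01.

z = 2.645. Critical value: 2.33. Reject H₀.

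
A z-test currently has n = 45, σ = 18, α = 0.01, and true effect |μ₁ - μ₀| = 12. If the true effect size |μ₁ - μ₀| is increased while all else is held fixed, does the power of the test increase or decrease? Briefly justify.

Power increases: a larger true effect increases the non-centrality λ = |μ₁ - μ₀|/(σ/√n).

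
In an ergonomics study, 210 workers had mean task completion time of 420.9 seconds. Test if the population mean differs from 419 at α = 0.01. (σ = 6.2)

z = (x̄ - μ₀)/(σ/√n) = (420.9 - 419)/(6.2/√210) = 4.441. Critical value: ±2.576. Since |4.441| > 2.576, Reject H₀.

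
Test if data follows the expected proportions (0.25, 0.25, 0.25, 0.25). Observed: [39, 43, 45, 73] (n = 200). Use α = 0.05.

Expected: [50.0, 50.0, 50.0, 50.0]. χ² = 14.48. df = 3, critical = 7.815. Reject H₀.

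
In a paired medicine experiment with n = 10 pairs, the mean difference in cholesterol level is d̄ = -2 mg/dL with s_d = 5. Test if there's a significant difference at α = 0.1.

t = d̄/(s_d/√n) = -2/(5/√10) = -1.265. df = 9, critical t = ±1.833. Fail to reject H₀.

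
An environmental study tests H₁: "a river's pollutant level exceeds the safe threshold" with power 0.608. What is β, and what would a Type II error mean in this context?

β = 1 - power = 1 - 0.608 = 0.392. A Type II error is failing to reject H₀ when H₀ is false (false negative) — here, failing to conclude that a river's pollutant level exceeds the safe threshold when in fact it is true. Consequence: allowing unsafe pollution to continue.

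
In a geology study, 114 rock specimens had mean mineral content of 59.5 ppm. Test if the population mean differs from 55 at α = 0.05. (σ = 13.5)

z = (x̄ - μ₀)/(σ/√n) = (59.5 - 55)/(13.5/√114) = 3.559. Critical value: ±1.96. Since |3.559| > 1.96, Reject H₀.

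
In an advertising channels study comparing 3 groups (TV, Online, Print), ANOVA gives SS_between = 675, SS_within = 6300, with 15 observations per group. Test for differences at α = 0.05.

df_between = 2, df_within = 42. F = MS_between/MS_within = 337.5/150.0 = 2.25. F_crit ≈ 3.22. Fail to reject H₀.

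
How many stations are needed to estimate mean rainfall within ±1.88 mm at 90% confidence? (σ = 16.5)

n = (z*σ/E)² = (1.645×16.5/1.88)² = 208.4 → n = 209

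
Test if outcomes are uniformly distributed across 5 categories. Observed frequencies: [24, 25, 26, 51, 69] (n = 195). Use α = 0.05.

Expected = 39 each. χ² = Σ(O-E)²/E = 41.897. df = 4, critical value = 9.488. Reject H₀.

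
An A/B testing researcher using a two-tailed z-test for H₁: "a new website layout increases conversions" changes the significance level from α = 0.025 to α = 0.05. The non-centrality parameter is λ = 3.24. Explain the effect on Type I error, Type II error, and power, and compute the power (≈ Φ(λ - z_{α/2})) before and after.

Increasing α from 0.025 to 0.05:
• Type I error rate increases (α is the Type I rate by definition).
• Critical value moves from z_{α/2} = 2.241 to 1.96, so power = Φ(λ - z_{α/2}) goes from Φ(3.24 - 2.241) = 0.841 to Φ(3.24 - 1.96) = 0.9.
• Type II error rate β = 1 - power therefore decreases (0.159 → 0.1).
Appropriate when false negatives are costly — here, discarding a layout that would have improved conversions — lost revenue.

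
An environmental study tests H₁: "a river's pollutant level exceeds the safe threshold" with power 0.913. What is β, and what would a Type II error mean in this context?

β = 1 - power = 1 - 0.913 = 0.087. A Type II error is failing to reject H₀ when H₀ is false (false negative) — here, failing to conclude that a river's pollutant level exceeds the safe threshold when in fact it is true. Consequence: allowing unsafe pollution to continue.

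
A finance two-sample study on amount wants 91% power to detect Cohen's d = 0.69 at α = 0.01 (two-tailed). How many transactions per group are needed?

z_{α/2} = 2.576, z_β = Φ⁻¹(0.91) = 1.341. For medium effect (d = 0.69): n per group = 2(z_{α/2} + z_β)²/d² = 2(2.576 + 1.341)²/0.69² = 64.5 → 65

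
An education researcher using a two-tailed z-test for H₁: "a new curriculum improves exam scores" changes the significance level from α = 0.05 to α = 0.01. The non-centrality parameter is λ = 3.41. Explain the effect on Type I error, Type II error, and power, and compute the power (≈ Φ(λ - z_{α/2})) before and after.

Decreasing α from 0.05 to 0.01:
• Type I error rate decreases (α is the Type I rate by definition).
• Critical value moves from z_{α/2} = 1.96 to 2.576, so power = Φ(λ - z_{α/2}) goes from Φ(3.41 - 1.96) = 0.926 to Φ(3.41 - 2.576) = 0.798.
• Type II error rate β = 1 - power therefore increases (0.074 → 0.202).
Appropriate when false positives are costly — here, adopting a curriculum that gives no real benefit — disruption for nothing.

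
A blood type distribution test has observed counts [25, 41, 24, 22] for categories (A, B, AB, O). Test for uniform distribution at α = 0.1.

Expected = 28 each. χ² = Σ(O-E)²/E = 8.214. df = 3, critical value = 6.251. Reject H₀.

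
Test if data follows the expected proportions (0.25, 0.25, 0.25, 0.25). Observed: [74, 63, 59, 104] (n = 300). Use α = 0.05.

Expected: [75.0, 75.0, 75.0, 75.0]. χ² = 16.56. df = 3, critical = 7.815. Reject H₀.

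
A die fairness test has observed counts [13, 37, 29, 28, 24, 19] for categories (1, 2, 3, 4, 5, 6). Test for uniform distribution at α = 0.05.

Expected = 25 each. χ² = Σ(O-E)²/E = 14.0. df = 5, critical value = 11.07. Reject H₀.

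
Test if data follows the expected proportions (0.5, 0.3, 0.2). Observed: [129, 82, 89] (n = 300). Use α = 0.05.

Expected: [150.0, 90.0, 60.0]. χ² = 17.668. df = 2, critical = 5.991. Reject H₀.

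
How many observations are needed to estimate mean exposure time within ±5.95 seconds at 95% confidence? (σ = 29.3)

n = (z*σ/E)² = (1.96×29.3/5.95)² = 93.2 → n = 94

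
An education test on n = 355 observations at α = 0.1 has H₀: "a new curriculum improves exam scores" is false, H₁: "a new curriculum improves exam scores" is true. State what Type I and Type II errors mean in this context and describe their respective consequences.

Type I (false positive): concluding that a new curriculum improves exam scores when it is not — adopting a curriculum that gives no real benefit — disruption for nothing. Type II (false negative): failing to conclude that a new curriculum improves exam scores when it is — keeping the old curriculum when the new one would have helped students. Which is costlier depends on domain priorities and is a judgement call rather than a statistical fact.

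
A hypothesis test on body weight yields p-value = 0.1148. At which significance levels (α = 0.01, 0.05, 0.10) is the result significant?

p = 0.1148. Not significant at any of the given levels.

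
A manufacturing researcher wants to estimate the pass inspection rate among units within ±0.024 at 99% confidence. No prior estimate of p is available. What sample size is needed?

Conservative approach: use p = 0.5 (maximizes p(1-p) = 0.25). n = z²(0.25)/E² = 2.576²×0.25/0.024² = 2880.1 → n = 2881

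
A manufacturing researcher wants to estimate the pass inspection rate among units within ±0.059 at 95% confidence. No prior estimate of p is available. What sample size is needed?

Conservative approach: use p = 0.5 (maximizes p(1-p) = 0.25). n = z²(0.25)/E² = 1.96²×0.25/0.059² = 275.9 → n = 276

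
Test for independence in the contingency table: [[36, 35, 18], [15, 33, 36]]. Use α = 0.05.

χ² = 14.574. df = 2, critical = 5.991. Reject H₀. Variables are dependent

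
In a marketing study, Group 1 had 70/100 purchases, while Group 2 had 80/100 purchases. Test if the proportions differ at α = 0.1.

p̂₁ = 0.7, p̂₂ = 0.8, pooled p̂ = 0.75. z = -1.633. Critical: ±1.645. Fail to reject H₀.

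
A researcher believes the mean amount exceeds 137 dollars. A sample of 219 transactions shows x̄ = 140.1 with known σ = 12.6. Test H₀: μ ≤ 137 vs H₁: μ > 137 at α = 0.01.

z = 3.641. Critical value: 2.33. Reject H₀.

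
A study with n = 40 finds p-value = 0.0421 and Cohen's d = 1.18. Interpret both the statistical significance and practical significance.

Statistically significant (p = 0.0421 < 0.05). Cohen's d = 1.18 indicates a large effect size. Both statistical and practical significance should be considered.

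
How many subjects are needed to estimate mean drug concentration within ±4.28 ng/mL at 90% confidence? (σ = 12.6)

n = (z*σ/E)² = (1.645×12.6/4.28)² = 23.5 → n = 24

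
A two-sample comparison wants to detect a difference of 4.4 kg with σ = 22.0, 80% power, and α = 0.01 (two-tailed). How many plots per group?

n per group = 2(z_α/2 + z_β)²σ²/d² = 2×(2.576 + 0.84)²×22.0²/4.4² = 583.5 → n = 584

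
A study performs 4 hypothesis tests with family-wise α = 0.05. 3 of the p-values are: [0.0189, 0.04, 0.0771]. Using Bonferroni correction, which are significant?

Bonferroni α = 0.05/4 = 0.0125. None of the given p-values are significant.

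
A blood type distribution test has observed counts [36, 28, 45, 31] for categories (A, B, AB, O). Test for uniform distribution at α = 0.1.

Expected = 35 each. χ² = Σ(O-E)²/E = 4.743. df = 3, critical value = 6.251. Fail to reject H₀.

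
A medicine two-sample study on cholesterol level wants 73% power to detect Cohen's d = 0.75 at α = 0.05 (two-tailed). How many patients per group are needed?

z_{α/2} = 1.96, z_β = Φ⁻¹(0.73) = 0.613. For medium effect (d = 0.75): n per group = 2(z_{α/2} + z_β)²/d² = 2(1.96 + 0.613)²/0.75² = 23.5 → 24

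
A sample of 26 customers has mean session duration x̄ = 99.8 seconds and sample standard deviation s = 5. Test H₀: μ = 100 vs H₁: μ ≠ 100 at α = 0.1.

t = (x̄ - μ₀)/(s/√n) = (99.8 - 100)/(5/√26) = -0.204. df = 25, critical t = ±1.708. Fail to reject H₀.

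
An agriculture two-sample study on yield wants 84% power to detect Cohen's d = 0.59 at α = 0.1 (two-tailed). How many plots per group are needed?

z_{α/2} = 1.645, z_β = Φ⁻¹(0.84) = 0.994. For medium effect (d = 0.59): n per group = 2(z_{α/2} + z_β)²/d² = 2(1.645 + 0.994)²/0.59² = 40.01 → 41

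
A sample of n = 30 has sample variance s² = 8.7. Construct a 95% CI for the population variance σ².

df = 29. χ²_{0.025} = 45.722, χ²_{0.975} = 16.047. CI for σ² = ((n-1)s²/χ²_{α/2}, (n-1)s²/χ²_{1-α/2}) = (29·8.7/45.722, 29·8.7/16.047) = (5.52, 15.72)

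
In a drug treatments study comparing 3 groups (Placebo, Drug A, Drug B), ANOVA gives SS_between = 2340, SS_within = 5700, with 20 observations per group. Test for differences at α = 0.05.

df_between = 2, df_within = 57. F = MS_between/MS_within = 1170.0/100.0 = 11.7. F_crit ≈ 3.159. Reject H₀. At least one mean differs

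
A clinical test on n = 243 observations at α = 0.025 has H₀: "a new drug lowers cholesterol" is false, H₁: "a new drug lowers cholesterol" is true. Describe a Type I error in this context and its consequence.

Type I error: rejecting H₀ when it is true — concluding that a new drug lowers cholesterol when in fact it is not. Consequence: approving an ineffective drug — patients take a useless medication and may skip effective alternatives.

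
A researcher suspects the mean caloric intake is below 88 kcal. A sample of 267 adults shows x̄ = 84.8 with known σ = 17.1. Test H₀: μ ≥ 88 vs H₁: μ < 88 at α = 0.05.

z = -3.058. Critical value: -1.645. Reject H₀.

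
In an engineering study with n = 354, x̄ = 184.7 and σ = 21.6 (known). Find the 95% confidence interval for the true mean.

CI = x̄ ± z*(σ/√n) = 184.7 ± 1.96(21.6/√354) = 184.7 ± 2.25 = (182.45, 186.95)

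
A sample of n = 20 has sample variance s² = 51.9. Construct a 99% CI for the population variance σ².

df = 19. χ²_{0.005} = 38.582, χ²_{0.995} = 6.844. CI for σ² = ((n-1)s²/χ²_{α/2}, (n-1)s²/χ²_{1-α/2}) = (19·51.9/38.582, 19·51.9/6.844) = (25.56, 144.08)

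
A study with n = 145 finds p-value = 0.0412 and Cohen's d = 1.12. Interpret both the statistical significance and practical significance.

Statistically significant (p = 0.0412 < 0.05). Cohen's d = 1.12 indicates a large effect size. Both statistical and practical significance should be considered.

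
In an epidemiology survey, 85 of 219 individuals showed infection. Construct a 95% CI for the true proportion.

p̂ = 0.388. CI = p̂ ± z*√(p̂(1-p̂)/n) = (0.324, 0.453)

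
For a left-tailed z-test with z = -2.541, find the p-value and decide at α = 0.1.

p = P(Z < -2.541) = Φ(-2.541) ≈ 0.0055. Since p < 0.1, reject H₀ (significant) at α = 0.1.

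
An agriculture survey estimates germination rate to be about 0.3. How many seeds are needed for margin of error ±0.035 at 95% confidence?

n = z²p(1-p)/E² = 1.96²×0.3×0.7/0.035² = 658.6 → n = 659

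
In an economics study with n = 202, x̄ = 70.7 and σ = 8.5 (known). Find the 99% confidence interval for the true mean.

CI = x̄ ± z*(σ/√n) = 70.7 ± 2.576(8.5/√202) = 70.7 ± 1.54 = (69.16, 72.24)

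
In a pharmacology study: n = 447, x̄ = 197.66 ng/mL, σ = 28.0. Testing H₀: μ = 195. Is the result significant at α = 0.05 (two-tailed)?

z = (197.66 - 195)/(28.0/√447) = 2.009. Since |z| > 1.96, significant at α = 0.05.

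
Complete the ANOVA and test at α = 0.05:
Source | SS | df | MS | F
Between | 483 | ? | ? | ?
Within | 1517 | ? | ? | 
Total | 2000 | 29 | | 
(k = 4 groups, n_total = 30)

df_between = 3, df_within = 26. MS_between = 161.0, MS_within = 58.35. F = 2.759, F_crit ≈ 2.975. Fail to reject H₀.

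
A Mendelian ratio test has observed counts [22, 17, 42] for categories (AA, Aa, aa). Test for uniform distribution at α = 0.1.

Expected = 27 each. χ² = Σ(O-E)²/E = 12.963. df = 2, critical value = 4.605. Reject H₀.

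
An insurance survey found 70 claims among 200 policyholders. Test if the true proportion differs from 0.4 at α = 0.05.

p̂ = 0.35, p₀ = 0.4. z = (p̂ - p₀)/√(p₀(1-p₀)/n) = -1.443. Critical: ±1.96. Fail to reject H₀.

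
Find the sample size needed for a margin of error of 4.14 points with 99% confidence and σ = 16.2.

n = (z*σ/E)² = (2.576×16.2/4.14)² = 101.6 → n = 102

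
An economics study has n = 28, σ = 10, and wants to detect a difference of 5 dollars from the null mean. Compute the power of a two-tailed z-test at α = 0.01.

SE = σ/√n = 10/√28 = 1.89. Non-centrality λ = d/SE = 5/1.89 = 2.646. Power ≈ Φ(λ - z_{α/2}) = Φ(2.646 - 2.576) = Φ(0.07) = 0.528.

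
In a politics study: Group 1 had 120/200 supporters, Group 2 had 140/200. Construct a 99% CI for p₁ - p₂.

p̂₁ = 0.6, p̂₂ = 0.7. Difference = -0.1. CI = (-0.222, 0.022)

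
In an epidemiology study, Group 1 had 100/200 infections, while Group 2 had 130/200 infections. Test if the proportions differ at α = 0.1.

p̂₁ = 0.5, p̂₂ = 0.65, pooled p̂ = 0.575. z = -3.034. Critical: ±1.645. Reject H₀.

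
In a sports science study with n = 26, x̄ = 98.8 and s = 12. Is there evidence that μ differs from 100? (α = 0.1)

t = (x̄ - μ₀)/(s/√n) = (98.8 - 100)/(12/√26) = -0.51. df = 25, critical t = ±1.708. Fail to reject H₀.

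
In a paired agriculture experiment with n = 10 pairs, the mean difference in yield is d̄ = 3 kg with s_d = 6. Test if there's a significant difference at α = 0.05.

t = d̄/(s_d/√n) = 3/(6/√10) = 1.581. df = 9, critical t = ±2.262. Fail to reject H₀.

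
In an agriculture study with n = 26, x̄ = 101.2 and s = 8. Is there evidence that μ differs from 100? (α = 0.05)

t = (x̄ - μ₀)/(s/√n) = (101.2 - 100)/(8/√26) = 0.765. df = 25, critical t = ±2.06. Fail to reject H₀.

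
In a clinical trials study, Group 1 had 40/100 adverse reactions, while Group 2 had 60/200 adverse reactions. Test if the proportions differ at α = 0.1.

p̂₁ = 0.4, p̂₂ = 0.3, pooled p̂ = 0.333. z = 1.732. Critical: ±1.645. Reject H₀.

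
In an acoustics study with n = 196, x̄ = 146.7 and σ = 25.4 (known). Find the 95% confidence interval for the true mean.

CI = x̄ ± z*(σ/√n) = 146.7 ± 1.96(25.4/√196) = 146.7 ± 3.56 = (143.14, 150.26)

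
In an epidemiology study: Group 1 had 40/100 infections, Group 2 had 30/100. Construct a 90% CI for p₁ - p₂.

p̂₁ = 0.4, p̂₂ = 0.3. Difference = 0.1. CI = (-0.01, 0.21)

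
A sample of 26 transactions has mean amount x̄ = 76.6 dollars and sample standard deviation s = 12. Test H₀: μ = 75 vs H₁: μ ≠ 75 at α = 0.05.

t = (x̄ - μ₀)/(s/√n) = (76.6 - 75)/(12/√26) = 0.68. df = 25, critical t = ±2.06. Fail to reject H₀.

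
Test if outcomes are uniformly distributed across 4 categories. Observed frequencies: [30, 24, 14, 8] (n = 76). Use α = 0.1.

Expected = 19 each. χ² = Σ(O-E)²/E = 15.368. df = 3, critical value = 6.251. Reject H₀.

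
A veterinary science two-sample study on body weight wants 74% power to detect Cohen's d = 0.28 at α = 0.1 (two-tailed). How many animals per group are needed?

z_{α/2} = 1.645, z_β = Φ⁻¹(0.74) = 0.643. For small effect (d = 0.28): n per group = 2(z_{α/2} + z_β)²/d² = 2(1.645 + 0.643)²/0.28² = 133.5 → 134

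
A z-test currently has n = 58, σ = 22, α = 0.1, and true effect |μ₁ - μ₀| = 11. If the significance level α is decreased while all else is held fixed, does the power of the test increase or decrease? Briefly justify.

Power decreases: a smaller α raises the critical value, so less of the H₁ sampling distribution falls in the rejection region.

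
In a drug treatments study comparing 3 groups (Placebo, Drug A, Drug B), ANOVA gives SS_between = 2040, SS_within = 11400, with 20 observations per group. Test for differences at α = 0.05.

df_between = 2, df_within = 57. F = MS_between/MS_within = 1020.0/200.0 = 5.1. F_crit ≈ 3.159. Reject H₀. At least one mean differs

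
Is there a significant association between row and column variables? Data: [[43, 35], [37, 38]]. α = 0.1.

χ² = 0.515. df = 1, critical = 2.706. Fail to reject H₀. No evidence of dependence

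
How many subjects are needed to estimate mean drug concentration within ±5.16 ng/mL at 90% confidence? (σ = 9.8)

n = (z*σ/E)² = (1.645×9.8/5.16)² = 9.8 → n = 10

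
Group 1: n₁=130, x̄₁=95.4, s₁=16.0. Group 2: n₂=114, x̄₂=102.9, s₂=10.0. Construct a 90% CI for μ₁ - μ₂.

Difference = -7.5. SE = √(16.0²/130 + 10.0²/114) = 1.687. CI = (-10.28, -4.72)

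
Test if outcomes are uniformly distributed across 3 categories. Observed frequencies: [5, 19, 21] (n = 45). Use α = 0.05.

Expected = 15 each. χ² = Σ(O-E)²/E = 10.133. df = 2, critical value = 5.991. Reject H₀.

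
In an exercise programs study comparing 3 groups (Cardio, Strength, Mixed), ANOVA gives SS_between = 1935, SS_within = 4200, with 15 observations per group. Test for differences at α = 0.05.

df_between = 2, df_within = 42. F = MS_between/MS_within = 967.5/100.0 = 9.675. F_crit ≈ 3.22. Reject H₀. At least one mean differs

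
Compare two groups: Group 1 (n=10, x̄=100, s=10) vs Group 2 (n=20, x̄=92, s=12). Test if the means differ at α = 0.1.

Pooled sp = 11.4. t = 1.813, df = 28. Critical t = ±1.701. Reject H₀.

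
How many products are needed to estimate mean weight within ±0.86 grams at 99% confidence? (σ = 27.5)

n = (z*σ/E)² = (2.576×27.5/0.86)² = 6785.2 → n = 6786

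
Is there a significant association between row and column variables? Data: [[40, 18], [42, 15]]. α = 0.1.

χ² = 0.313. df = 1, critical = 2.706. Fail to reject H₀. No evidence of dependence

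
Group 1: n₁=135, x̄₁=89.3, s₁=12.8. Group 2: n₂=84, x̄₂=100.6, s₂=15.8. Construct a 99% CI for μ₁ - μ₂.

Difference = -11.3. SE = √(12.8²/135 + 15.8²/84) = 2.046. CI = (-16.57, -6.03)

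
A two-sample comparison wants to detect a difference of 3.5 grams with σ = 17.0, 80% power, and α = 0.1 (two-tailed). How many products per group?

n per group = 2(z_α/2 + z_β)²σ²/d² = 2×(1.645 + 0.84)²×17.0²/3.5² = 291.4 → n = 292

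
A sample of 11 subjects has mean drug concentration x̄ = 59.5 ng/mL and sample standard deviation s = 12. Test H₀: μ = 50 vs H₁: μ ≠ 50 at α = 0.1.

t = (x̄ - μ₀)/(s/√n) = (59.5 - 50)/(12/√11) = 2.626. df = 10, critical t = ±1.812. Reject H₀.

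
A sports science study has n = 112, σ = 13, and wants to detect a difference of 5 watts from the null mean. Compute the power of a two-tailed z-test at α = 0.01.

SE = σ/√n = 13/√112 = 1.228. Non-centrality λ = d/SE = 5/1.228 = 4.07. Power ≈ Φ(λ - z_{α/2}) = Φ(4.07 - 2.576) = Φ(1.494) = 0.932.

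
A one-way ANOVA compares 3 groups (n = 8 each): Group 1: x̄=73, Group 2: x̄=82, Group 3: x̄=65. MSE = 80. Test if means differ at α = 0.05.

Grand mean = 73.33. SS_between = 1157.33, MS_between = 578.67. F = 7.233, F_crit ≈ 3.467. Reject H₀.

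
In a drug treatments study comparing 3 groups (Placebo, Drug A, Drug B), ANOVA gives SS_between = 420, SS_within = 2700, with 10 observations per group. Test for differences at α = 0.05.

df_between = 2, df_within = 27. F = MS_between/MS_within = 210.0/100.0 = 2.1. F_crit ≈ 3.354. Fail to reject H₀.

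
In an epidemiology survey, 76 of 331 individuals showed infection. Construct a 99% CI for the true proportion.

p̂ = 0.23. CI = p̂ ± z*√(p̂(1-p̂)/n) = (0.17, 0.289)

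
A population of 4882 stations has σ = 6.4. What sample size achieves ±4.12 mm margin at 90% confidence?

Without FPC: n₀ = (1.645×6.4/4.12)² = 6.53. With FPC: n = n₀N/(n₀+N-1) = 6.5 → n = 7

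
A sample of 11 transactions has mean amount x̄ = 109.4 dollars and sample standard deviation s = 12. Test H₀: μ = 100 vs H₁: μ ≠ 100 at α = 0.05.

t = (x̄ - μ₀)/(s/√n) = (109.4 - 100)/(12/√11) = 2.598. df = 10, critical t = ±2.228. Reject H₀.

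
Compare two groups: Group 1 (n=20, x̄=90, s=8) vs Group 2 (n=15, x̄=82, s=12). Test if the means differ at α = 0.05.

Pooled sp = 9.9. t = 2.367, df = 33. Critical t = ±2.035. Reject H₀.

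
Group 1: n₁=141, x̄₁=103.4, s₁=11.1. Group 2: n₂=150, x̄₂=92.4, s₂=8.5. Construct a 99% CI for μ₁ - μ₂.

Difference = 11.0. SE = √(11.1²/141 + 8.5²/150) = 1.164. CI = (8.0, 14.0)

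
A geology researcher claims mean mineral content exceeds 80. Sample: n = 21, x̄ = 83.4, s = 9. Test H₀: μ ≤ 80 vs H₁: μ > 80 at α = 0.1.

t = (83.4 - 80)/(9/√21) = 1.731, df = 20. Critical t = 1.325. Reject H₀.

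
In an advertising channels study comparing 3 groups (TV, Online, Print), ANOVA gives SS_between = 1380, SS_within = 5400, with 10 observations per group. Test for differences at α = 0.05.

df_between = 2, df_within = 27. F = MS_between/MS_within = 690.0/200.0 = 3.45. F_crit ≈ 3.354. Reject H₀. At least one mean differs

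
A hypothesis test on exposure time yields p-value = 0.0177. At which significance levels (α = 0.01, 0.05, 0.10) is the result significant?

p = 0.0177. Significant at: α = 0.05, 0.1.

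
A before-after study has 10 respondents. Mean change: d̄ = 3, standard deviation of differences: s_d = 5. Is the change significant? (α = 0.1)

t = d̄/(s_d/√n) = 3/(5/√10) = 1.897. df = 9, critical t = ±1.833. Reject H₀.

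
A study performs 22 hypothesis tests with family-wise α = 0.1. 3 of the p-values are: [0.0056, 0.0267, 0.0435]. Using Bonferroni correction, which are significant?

Bonferroni α = 0.1/22 = 0.00455. None of the given p-values are significant.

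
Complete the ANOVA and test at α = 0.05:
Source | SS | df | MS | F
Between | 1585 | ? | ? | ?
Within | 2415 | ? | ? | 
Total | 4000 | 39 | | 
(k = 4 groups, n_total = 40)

df_between = 3, df_within = 36. MS_between = 528.33, MS_within = 67.08. F = 7.876, F_crit ≈ 2.866. Reject H₀.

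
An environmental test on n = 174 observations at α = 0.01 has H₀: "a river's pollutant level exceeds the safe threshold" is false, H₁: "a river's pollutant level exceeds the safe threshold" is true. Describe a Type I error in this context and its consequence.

Type I error: rejecting H₀ when it is true — concluding that a river's pollutant level exceeds the safe threshold when in fact it is not. Consequence: shutting down a compliant factory unnecessarily.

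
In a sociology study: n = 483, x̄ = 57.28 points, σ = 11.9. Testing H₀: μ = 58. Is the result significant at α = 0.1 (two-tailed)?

z = (57.28 - 58)/(11.9/√483) = -1.33. Since |z| ≤ 1.645, not significant at α = 0.1.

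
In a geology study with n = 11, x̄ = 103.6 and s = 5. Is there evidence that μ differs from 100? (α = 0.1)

t = (x̄ - μ₀)/(s/√n) = (103.6 - 100)/(5/√11) = 2.388. df = 10, critical t = ±1.812. Reject H₀.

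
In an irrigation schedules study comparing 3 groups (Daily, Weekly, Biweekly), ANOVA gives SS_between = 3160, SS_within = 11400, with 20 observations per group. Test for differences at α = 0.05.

df_between = 2, df_within = 57. F = MS_between/MS_within = 1580.0/200.0 = 7.9. F_crit ≈ 3.159. Reject H₀. At least one mean differs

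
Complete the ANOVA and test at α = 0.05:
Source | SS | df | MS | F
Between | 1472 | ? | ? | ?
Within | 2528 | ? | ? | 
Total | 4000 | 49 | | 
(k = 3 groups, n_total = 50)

df_between = 2, df_within = 47. MS_between = 736.0, MS_within = 53.79. F = 13.684, F_crit ≈ 3.195. Reject H₀.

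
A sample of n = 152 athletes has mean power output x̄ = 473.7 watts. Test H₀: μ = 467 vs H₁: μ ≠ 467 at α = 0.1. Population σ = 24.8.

z = (x̄ - μ₀)/(σ/√n) = (473.7 - 467)/(24.8/√152) = 3.331. Critical value: ±1.645. Since |3.331| > 1.645, Reject H₀.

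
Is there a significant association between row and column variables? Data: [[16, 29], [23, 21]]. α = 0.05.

χ² = 2.525. df = 1, critical = 3.841. Fail to reject H₀. No evidence of dependence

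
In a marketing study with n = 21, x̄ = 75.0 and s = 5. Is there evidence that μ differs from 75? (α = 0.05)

t = (x̄ - μ₀)/(s/√n) = (75.0 - 75)/(5/√21) = 0.0. df = 20, critical t = ±2.086. Fail to reject H₀.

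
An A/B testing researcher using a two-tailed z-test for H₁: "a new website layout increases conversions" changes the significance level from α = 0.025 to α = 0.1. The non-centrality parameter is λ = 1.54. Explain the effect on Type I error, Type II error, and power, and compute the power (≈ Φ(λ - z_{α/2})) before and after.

Increasing α from 0.025 to 0.1:
• Type I error rate increases (α is the Type I rate by definition).
• Critical value moves from z_{α/2} = 2.241 to 1.645, so power = Φ(λ - z_{α/2}) goes from Φ(1.54 - 2.241) = 0.242 to Φ(1.54 - 1.645) = 0.458.
• Type II error rate β = 1 - power therefore decreases (0.758 → 0.542).
Appropriate when false negatives are costly — here, discarding a layout that would have improved conversions — lost revenue.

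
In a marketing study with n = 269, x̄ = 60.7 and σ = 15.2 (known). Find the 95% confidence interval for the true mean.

CI = x̄ ± z*(σ/√n) = 60.7 ± 1.96(15.2/√269) = 60.7 ± 1.82 = (58.88, 62.52)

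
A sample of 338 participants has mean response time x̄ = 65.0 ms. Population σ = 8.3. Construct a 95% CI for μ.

CI = x̄ ± z*(σ/√n) = 65.0 ± 1.96(8.3/√338) = 65.0 ± 0.88 = (64.12, 65.88)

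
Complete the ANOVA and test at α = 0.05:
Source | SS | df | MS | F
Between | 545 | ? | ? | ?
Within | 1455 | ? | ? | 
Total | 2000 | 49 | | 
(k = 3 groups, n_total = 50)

df_between = 2, df_within = 47. MS_between = 272.5, MS_within = 30.96. F = 8.802, F_crit ≈ 3.195. Reject H₀.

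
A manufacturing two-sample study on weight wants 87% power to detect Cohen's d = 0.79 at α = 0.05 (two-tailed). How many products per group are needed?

z_{α/2} = 1.96, z_β = Φ⁻¹(0.87) = 1.126. For medium effect (d = 0.79): n per group = 2(z_{α/2} + z_β)²/d² = 2(1.96 + 1.126)²/0.79² = 30.5 → 31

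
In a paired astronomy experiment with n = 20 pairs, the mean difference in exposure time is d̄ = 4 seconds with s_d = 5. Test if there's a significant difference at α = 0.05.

t = d̄/(s_d/√n) = 4/(5/√20) = 3.578. df = 19, critical t = ±2.093. Reject H₀.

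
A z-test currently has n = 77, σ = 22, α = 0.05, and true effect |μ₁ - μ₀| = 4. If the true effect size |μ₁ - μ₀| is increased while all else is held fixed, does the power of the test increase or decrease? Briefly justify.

Power increases: a larger true effect increases the non-centrality λ = |μ₁ - μ₀|/(σ/√n).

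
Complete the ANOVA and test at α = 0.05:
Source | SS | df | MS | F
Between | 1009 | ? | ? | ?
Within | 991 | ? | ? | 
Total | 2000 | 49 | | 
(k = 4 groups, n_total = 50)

df_between = 3, df_within = 46. MS_between = 336.33, MS_within = 21.54. F = 15.612, F_crit ≈ 2.807. Reject H₀.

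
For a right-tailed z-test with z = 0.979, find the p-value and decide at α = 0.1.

p = P(Z > 0.979) = 1 - Φ(0.979) ≈ 0.1638. Since p ≥ 0.1, fail to reject H₀ (not significant) at α = 0.1.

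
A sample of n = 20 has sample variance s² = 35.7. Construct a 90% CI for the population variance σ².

df = 19. χ²_{0.05} = 30.144, χ²_{0.95} = 10.117. CI for σ² = ((n-1)s²/χ²_{α/2}, (n-1)s²/χ²_{1-α/2}) = (19·35.7/30.144, 19·35.7/10.117) = (22.5, 67.05)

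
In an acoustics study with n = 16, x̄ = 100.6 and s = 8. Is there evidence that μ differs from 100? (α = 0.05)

t = (x̄ - μ₀)/(s/√n) = (100.6 - 100)/(8/√16) = 0.3. df = 15, critical t = ±2.131. Fail to reject H₀.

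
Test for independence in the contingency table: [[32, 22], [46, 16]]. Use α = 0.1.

χ² = 2.922. df = 1, critical = 2.706. Reject H₀. Variables are dependent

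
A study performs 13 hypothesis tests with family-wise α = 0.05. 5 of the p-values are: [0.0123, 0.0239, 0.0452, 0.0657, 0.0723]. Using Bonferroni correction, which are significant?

Bonferroni α = 0.05/13 = 0.00385. None of the given p-values are significant.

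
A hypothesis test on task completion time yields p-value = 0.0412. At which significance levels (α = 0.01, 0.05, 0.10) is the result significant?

p = 0.0412. Significant at: α = 0.05, 0.1.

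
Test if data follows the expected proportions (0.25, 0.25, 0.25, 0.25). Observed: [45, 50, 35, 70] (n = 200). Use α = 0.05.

Expected: [50.0, 50.0, 50.0, 50.0]. χ² = 13.0. df = 3, critical = 7.815. Reject H₀.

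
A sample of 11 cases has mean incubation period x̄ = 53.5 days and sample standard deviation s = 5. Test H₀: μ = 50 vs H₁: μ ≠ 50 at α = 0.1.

t = (x̄ - μ₀)/(s/√n) = (53.5 - 50)/(5/√11) = 2.322. df = 10, critical t = ±1.812. Reject H₀.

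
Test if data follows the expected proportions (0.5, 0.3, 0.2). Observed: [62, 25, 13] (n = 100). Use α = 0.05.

Expected: [50.0, 30.0, 20.0]. χ² = 6.163. df = 2, critical = 5.991. Reject H₀.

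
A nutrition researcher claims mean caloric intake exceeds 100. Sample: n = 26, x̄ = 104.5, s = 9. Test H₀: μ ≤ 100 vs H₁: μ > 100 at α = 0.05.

t = (104.5 - 100)/(9/√26) = 2.55, df = 25. Critical t = 1.708. Reject H₀.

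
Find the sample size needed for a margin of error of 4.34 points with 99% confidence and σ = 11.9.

n = (z*σ/E)² = (2.576×11.9/4.34)² = 49.9 → n = 50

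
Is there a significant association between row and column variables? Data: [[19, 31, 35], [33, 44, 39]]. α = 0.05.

χ² = 1.493. df = 2, critical = 5.991. Fail to reject H₀. No evidence of dependence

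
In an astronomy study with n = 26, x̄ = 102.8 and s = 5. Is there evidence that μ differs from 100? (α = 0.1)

t = (x̄ - μ₀)/(s/√n) = (102.8 - 100)/(5/√26) = 2.855. df = 25, critical t = ±1.708. Reject H₀.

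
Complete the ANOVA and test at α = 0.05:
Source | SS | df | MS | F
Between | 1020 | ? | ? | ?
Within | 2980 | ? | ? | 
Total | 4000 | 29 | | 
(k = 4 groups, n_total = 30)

df_between = 3, df_within = 26. MS_between = 340.0, MS_within = 114.62. F = 2.966, F_crit ≈ 2.975. Fail to reject H₀.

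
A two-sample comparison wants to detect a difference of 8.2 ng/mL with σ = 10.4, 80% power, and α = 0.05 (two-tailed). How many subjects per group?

n per group = 2(z_α/2 + z_β)²σ²/d² = 2×(1.96 + 0.84)²×10.4²/8.2² = 25.2 → n = 26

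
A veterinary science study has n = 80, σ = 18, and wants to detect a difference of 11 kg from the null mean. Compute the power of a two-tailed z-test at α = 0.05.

SE = σ/√n = 18/√80 = 2.012. Non-centrality λ = d/SE = 11/2.012 = 5.466. Power ≈ Φ(λ - z_{α/2}) = Φ(5.466 - 1.96) = Φ(3.506) = 1.0.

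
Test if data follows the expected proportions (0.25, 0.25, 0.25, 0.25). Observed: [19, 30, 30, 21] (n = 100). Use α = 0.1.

Expected: [25.0, 25.0, 25.0, 25.0]. χ² = 4.08. df = 3, critical = 6.251. Fail to reject H₀.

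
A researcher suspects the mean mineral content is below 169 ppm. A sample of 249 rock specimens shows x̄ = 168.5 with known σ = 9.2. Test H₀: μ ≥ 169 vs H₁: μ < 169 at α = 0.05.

z = -0.858. Critical value: -1.645. Fail to reject H₀.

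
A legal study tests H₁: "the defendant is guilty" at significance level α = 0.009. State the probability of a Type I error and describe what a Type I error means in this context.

P(Type I error) = α = 0.009. A Type I error is rejecting H₀ when H₀ is actually true (false positive) — here, concluding that the defendant is guilty when in fact this is not the case. Consequence: convicting an innocent person.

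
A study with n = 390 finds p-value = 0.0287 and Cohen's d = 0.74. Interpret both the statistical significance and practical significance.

Statistically significant (p = 0.0287 < 0.05). Cohen's d = 0.74 indicates a medium effect size. Both statistical and practical significance should be considered.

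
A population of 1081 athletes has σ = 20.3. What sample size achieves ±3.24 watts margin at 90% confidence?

Without FPC: n₀ = (1.645×20.3/3.24)² = 106.227. With FPC: n = n₀N/(n₀+N-1) = 96.8 → n = 97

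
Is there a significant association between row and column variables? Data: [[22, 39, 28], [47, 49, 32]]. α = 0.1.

χ² = 3.567. df = 2, critical = 4.605. Fail to reject H₀. No evidence of dependence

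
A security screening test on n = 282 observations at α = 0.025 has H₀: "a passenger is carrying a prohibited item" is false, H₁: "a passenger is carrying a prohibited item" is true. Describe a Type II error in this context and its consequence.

Type II error: failing to reject H₀ when it is false — concluding that a passenger is carrying a prohibited item is not supported when in fact it is. Consequence: letting a prohibited item through — security breach.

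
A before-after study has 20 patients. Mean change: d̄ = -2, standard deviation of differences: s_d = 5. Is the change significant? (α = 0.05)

t = d̄/(s_d/√n) = -2/(5/√20) = -1.789. df = 19, critical t = ±2.093. Fail to reject H₀.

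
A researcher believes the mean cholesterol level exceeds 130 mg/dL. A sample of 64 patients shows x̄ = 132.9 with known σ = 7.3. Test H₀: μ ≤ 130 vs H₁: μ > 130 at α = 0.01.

z = 3.178. Critical value: 2.33. Reject H₀.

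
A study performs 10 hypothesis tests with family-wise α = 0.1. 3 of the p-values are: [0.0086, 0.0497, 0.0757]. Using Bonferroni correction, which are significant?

Bonferroni α = 0.1/10 = 0.01. Significant p-values: [0.0086]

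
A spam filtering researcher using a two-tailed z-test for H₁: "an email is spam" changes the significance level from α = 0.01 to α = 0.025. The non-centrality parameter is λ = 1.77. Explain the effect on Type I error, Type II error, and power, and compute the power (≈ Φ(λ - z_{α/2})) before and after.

Increasing α from 0.01 to 0.025:
• Type I error rate increases (α is the Type I rate by definition).
• Critical value moves from z_{α/2} = 2.576 to 2.241, so power = Φ(λ - z_{α/2}) goes from Φ(1.77 - 2.576) = 0.21 to Φ(1.77 - 2.241) = 0.319.
• Type II error rate β = 1 - power therefore decreases (0.79 → 0.681).
Appropriate when false negatives are costly — here, a spam email lands in the inbox.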